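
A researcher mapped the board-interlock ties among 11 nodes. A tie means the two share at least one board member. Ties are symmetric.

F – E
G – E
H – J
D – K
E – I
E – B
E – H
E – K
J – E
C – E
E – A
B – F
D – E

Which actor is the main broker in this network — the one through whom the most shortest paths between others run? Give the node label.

E

Unnormalized betweenness of each node: A:0, B:0, C:0, D:0, E:42, F:0, G:0, H:0, I:0, J:0, K:0.
E has the largest value, 42, making it the main broker — the node through which the most shortest paths run.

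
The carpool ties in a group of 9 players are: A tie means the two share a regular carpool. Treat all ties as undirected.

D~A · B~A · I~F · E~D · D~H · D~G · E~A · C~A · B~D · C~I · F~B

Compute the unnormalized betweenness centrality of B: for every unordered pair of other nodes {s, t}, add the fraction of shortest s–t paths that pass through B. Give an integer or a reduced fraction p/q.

Pairs whose geodesics pass through B — G–F: 1; G–I: 1/2; F–H: 1; F–E: 2/2; F–D: 1; F–A: 1; H–I: 1/2; I–D: 1/2.
All other pairs contribute 0.
Summing the contributions gives betweenness(B) = 13/2.

13/2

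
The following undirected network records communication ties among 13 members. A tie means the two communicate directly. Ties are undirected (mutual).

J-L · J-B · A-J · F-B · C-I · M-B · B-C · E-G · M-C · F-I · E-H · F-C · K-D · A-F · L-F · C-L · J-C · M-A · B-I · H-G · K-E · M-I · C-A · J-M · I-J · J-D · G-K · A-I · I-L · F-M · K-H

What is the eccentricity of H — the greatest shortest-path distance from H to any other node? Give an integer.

Distances from H: A:4, B:4, C:4, D:2, E:1, F:5, G:1, I:4, J:3, K:1, L:4, M:4.
The largest is 5 (to F), so the eccentricity of H is 5.

5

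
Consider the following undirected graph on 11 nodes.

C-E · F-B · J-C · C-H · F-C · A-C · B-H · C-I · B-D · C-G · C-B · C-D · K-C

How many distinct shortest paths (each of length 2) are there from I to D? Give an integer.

1

The shortest distance is 2, and the only length-2 path is I–C–D. So there is exactly 1 shortest path.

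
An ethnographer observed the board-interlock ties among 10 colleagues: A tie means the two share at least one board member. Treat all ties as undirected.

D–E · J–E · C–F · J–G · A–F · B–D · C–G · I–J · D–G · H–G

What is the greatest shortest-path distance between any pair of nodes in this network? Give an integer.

5

Eccentricity of each node (its greatest distance to any other): A:5, B:5, C:3, D:4, E:5, F:4, G:3, H:4, I:5, J:4.
The maximum eccentricity is 5, realized for instance by the pair A–E via A – F – C – G – J – E. So the diameter is 5.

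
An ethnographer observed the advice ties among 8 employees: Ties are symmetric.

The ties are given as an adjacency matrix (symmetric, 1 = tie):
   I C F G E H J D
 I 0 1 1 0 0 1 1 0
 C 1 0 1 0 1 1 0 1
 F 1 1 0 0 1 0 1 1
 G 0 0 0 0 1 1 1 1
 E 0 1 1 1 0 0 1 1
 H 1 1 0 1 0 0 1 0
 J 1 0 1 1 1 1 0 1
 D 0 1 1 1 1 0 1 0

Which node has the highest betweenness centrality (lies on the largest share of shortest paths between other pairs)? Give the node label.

Unnormalized betweenness of each node: C:5/3, D:13/15, E:13/15, F:13/15, G:2/3, H:31/30, I:8/15, J:5/2.
J has the largest value, 5/2, making it the main broker — the node through which the most shortest paths run.

J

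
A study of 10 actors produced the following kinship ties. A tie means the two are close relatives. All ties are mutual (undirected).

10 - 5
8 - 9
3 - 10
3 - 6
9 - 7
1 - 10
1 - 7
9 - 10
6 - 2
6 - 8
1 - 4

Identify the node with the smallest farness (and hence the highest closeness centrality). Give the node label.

Farness (sum of distances to all others) for each node — 1:19, 2:28, 3:18, 4:27, 5:23, 6:20, 7:21, 8:20, 9:17, 10:15.
The smallest farness is 15, for 10, so 10 has the highest closeness.

10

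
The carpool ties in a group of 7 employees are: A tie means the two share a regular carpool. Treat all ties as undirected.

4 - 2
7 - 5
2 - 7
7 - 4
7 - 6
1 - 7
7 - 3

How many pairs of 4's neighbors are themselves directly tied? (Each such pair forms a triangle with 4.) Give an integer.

4's neighbors: 2 and 7.
Neighbor pairs that are themselves tied: 4–2–7. Each forms one triangle with 4, for 1 in total.

1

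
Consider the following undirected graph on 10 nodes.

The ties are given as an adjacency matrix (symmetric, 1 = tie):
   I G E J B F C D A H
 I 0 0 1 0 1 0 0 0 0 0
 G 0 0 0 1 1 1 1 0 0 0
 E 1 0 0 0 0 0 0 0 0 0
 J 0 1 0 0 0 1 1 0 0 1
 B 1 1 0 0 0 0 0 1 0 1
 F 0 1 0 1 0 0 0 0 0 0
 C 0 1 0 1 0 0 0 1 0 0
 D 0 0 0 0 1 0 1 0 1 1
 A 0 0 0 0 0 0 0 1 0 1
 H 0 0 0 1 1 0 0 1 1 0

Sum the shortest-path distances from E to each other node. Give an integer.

28

Distances from E: A:4, B:2, C:4, D:3, F:4, G:3, H:3, I:1, J:4.
Sum = 4 + 2 + 4 + 3 + 4 + 3 + 3 + 1 + 4 = 28.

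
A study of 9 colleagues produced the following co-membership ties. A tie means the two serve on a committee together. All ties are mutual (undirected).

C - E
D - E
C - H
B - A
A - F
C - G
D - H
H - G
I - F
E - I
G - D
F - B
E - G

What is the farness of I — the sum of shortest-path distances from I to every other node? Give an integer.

Distances from I: A:2, B:2, C:2, D:2, E:1, F:1, G:2, H:3.
Sum = 2 + 2 + 2 + 2 + 1 + 1 + 2 + 3 = 15.

15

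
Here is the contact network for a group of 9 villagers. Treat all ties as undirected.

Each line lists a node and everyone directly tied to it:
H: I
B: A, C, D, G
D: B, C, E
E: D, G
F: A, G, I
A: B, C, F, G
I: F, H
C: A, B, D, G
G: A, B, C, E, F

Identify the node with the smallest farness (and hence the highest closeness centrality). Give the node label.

G

Farness (sum of distances to all others) for each node — A:13, B:15, C:15, D:19, E:17, F:14, G:12, H:26, I:19.
The smallest farness is 12, for G, so G has the highest closeness.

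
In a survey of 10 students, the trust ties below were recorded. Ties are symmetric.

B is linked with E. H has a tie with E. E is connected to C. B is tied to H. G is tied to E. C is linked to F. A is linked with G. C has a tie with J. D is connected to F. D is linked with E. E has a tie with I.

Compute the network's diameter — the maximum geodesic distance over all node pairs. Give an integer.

4

Eccentricity of each node (its greatest distance to any other): A:4, B:3, C:3, D:3, E:2, F:4, G:3, H:3, I:3, J:4.
The maximum eccentricity is 4, realized for instance by the pair J–A via J – C – E – G – A. So the diameter is 4.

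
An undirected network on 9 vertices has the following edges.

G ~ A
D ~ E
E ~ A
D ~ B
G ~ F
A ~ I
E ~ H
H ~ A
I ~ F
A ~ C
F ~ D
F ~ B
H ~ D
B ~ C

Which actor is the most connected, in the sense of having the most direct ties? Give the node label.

Degrees — A:5, B:3, C:2, D:4, E:3, F:4, G:2, H:3, I:2.
The maximum is 5, attained only by A.

A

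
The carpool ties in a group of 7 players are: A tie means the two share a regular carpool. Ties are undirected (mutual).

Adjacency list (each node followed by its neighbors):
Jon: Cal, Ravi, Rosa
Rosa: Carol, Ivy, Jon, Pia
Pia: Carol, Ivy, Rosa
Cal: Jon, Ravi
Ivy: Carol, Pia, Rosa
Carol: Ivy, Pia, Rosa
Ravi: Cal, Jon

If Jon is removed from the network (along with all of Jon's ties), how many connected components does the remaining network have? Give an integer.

Without Jon, the remaining ties split the others into: {Carol, Ivy, Pia, Rosa}; {Cal, Ravi}.
That's 2 separate components.

2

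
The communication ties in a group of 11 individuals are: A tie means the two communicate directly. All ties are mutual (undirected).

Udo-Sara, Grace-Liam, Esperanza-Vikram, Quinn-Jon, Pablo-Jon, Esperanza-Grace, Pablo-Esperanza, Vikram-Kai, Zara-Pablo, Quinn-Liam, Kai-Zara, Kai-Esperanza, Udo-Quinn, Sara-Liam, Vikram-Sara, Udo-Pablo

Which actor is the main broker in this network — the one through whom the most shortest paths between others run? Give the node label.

Unnormalized betweenness of each node: Esperanza:271/28, Grace:215/84, Jon:57/28, Kai:17/6, Liam:215/42, Pablo:535/42, Quinn:13/3, Sara:155/28, Udo:121/21, Vikram:53/14, Zara:34/21.
Pablo has the largest value, 535/42, making it the main broker — the node through which the most shortest paths run.

Pablo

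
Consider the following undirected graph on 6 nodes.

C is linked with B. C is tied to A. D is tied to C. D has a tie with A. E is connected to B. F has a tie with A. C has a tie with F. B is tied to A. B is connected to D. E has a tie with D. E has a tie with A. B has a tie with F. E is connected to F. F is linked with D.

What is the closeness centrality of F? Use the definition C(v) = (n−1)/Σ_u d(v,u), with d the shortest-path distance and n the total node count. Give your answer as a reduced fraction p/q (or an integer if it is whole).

1

Distances from F: A:1, B:1, C:1, D:1, E:1. Sum = 5.
n = 6, so closeness = 5/5 = 1.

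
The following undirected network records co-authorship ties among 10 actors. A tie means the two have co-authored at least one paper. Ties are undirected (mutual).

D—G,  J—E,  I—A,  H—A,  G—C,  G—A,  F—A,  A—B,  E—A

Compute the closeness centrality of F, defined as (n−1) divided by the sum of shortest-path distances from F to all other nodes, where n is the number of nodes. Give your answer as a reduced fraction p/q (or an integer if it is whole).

9/20

Distances from F: A:1, B:2, C:3, D:3, E:2, G:2, H:2, I:2, J:3. Sum = 20.
n = 10, so closeness = 9/20.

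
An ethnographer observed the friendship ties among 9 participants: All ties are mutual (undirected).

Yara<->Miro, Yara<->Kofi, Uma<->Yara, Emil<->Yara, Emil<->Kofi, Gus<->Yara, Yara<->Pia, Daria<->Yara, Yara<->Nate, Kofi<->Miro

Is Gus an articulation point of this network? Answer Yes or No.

No

Even without Gus, every remaining node can still reach every other (the residual graph is connected), so Gus is not a cut vertex.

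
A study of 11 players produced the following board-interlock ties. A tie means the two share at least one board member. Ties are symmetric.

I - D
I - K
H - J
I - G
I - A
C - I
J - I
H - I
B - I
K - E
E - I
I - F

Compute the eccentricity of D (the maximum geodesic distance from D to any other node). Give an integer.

Distances from D: A:2, B:2, C:2, E:2, F:2, G:2, H:2, I:1, J:2, K:2.
The largest is 2 (to B, K, C, E, F, A, G, J, and H), so the eccentricity of D is 2.

2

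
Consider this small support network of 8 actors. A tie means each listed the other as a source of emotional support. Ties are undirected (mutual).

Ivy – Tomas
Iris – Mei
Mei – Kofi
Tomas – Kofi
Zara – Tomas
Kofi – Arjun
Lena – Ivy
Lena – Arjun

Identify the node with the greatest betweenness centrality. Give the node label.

Kofi

Unnormalized betweenness of each node: Arjun:3, Iris:0, Ivy:2, Kofi:12, Lena:1, Mei:6, Tomas:9, Zara:0.
Kofi has the largest value, 12, making it the main broker — the node through which the most shortest paths run.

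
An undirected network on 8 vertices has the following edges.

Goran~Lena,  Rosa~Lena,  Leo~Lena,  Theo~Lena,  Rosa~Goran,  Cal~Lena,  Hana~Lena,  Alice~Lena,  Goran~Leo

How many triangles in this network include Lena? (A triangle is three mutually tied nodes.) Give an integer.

2

Lena's neighbors: Alice, Cal, Goran, Hana, Leo, Rosa, and Theo.
Neighbor pairs that are themselves tied: Lena–Goran–Leo; Lena–Goran–Rosa. Each forms one triangle with Lena, for 2 in total.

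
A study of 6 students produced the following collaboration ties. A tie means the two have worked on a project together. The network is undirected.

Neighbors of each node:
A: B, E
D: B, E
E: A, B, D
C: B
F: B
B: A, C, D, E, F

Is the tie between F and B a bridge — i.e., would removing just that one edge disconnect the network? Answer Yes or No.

Yes

Without the F–B edge there is no alternate route between F and B, so the network disconnects. It is a bridge.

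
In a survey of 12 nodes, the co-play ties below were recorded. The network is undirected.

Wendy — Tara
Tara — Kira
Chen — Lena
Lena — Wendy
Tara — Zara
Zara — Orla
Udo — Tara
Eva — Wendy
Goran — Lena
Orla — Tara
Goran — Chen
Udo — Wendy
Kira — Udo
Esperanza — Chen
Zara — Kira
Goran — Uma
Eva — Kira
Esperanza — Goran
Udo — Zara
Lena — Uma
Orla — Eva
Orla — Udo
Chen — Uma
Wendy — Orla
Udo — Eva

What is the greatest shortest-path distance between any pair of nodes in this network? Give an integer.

5

Eccentricity of each node (its greatest distance to any other): Chen:4, Esperanza:5, Eva:4, Goran:4, Kira:5, Lena:3, Orla:4, Tara:4, Udo:4, Uma:4, Wendy:3, Zara:5.
The maximum eccentricity is 5, realized for instance by the pair Esperanza–Kira via Esperanza – Goran – Lena – Wendy – Udo – Kira. So the diameter is 5.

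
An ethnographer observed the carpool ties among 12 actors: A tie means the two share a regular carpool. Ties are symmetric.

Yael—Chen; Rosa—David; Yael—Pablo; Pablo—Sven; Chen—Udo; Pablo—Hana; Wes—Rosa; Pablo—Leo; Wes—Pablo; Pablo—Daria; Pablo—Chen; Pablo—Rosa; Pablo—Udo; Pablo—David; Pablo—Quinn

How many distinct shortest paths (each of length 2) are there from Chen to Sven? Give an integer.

The shortest distance is 2, and the only length-2 path is Chen–Pablo–Sven. So there is exactly 1 shortest path.

1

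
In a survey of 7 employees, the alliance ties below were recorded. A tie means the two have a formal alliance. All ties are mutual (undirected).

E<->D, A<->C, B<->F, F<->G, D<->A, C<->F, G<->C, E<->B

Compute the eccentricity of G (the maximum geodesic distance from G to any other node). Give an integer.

3

Distances from G: A:2, B:2, C:1, D:3, E:3, F:1.
The largest is 3 (to E and D), so the eccentricity of G is 3.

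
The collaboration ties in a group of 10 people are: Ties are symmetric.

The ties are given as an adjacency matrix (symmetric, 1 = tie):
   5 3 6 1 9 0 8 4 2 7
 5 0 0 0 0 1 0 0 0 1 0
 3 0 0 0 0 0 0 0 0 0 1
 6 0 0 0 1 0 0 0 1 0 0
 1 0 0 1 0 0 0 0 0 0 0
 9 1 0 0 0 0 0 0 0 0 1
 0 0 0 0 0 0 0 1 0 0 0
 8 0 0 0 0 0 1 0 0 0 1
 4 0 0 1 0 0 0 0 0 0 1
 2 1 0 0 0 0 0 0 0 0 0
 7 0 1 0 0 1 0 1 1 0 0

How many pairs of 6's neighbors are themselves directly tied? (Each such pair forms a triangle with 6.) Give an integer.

6's neighbors are 1 and 4, but none of them are tied to each other, so no triangle contains 6.

0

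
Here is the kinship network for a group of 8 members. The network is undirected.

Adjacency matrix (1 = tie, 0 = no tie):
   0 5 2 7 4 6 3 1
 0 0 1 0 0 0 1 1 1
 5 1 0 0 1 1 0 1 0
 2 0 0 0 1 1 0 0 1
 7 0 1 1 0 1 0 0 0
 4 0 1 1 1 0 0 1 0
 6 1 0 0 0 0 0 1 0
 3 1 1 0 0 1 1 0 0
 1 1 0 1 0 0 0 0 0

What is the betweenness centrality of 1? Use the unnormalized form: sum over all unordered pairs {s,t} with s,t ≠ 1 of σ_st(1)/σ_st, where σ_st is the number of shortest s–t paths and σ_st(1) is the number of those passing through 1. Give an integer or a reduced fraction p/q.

Pairs whose geodesics pass through 1 — 0–2: 1; 2–6: 1/2.
All other pairs contribute 0.
Summing the contributions gives betweenness(1) = 3/2.

3/2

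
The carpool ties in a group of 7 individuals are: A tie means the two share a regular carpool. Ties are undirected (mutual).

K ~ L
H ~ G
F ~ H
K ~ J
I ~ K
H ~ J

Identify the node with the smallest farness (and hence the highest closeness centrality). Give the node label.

J

Farness (sum of distances to all others) for each node — F:16, G:16, H:11, I:16, J:10, K:11, L:16.
The smallest farness is 10, for J, so J has the highest closeness.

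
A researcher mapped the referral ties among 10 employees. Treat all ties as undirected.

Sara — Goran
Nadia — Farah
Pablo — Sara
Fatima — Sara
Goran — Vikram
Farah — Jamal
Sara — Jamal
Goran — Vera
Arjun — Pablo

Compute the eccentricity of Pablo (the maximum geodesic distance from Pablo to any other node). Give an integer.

Distances from Pablo: Arjun:1, Farah:3, Fatima:2, Goran:2, Jamal:2, Nadia:4, Sara:1, Vera:3, Vikram:3.
The largest is 4 (to Nadia), so the eccentricity of Pablo is 4.

4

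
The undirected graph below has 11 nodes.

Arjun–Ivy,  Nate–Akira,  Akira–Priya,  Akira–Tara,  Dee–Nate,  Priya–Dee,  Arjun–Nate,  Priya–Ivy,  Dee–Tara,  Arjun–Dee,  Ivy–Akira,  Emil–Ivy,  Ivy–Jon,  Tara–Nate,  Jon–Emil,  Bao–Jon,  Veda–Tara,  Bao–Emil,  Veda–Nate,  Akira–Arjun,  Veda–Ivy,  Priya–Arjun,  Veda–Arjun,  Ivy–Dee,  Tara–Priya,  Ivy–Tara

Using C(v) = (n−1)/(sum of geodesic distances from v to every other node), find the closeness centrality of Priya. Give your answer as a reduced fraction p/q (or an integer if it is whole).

Distances from Priya: Akira:1, Arjun:1, Bao:3, Dee:1, Emil:2, Ivy:1, Jon:2, Nate:2, Tara:1, Veda:2. Sum = 16.
n = 11, so closeness = 10/16 = 5/8.

5/8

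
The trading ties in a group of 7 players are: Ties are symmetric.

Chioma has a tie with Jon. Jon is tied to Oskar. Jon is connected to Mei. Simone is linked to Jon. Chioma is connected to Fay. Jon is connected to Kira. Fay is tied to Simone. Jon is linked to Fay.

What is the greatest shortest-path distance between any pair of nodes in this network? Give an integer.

2

Eccentricity of each node (its greatest distance to any other): Chioma:2, Fay:2, Jon:1, Kira:2, Mei:2, Oskar:2, Simone:2.
The maximum eccentricity is 2, realized for instance by the pair Kira–Oskar via Kira – Jon – Oskar. So the diameter is 2.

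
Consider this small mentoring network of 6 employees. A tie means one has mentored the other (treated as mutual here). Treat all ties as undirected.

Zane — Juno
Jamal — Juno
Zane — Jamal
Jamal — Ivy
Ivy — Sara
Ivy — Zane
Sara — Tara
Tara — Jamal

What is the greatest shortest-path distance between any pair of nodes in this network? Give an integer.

Eccentricity of each node (its greatest distance to any other): Ivy:2, Jamal:2, Juno:3, Sara:3, Tara:2, Zane:2.
The maximum eccentricity is 3, realized for instance by the pair Juno–Sara via Juno – Zane – Ivy – Sara. So the diameter is 3.

3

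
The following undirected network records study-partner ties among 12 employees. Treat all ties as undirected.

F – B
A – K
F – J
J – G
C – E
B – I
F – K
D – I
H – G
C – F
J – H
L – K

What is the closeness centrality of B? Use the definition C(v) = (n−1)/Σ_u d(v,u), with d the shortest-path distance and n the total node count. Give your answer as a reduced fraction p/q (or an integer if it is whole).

11/25

Distances from B: A:3, C:2, D:2, E:3, F:1, G:3, H:3, I:1, J:2, K:2, L:3. Sum = 25.
n = 12, so closeness = 11/25.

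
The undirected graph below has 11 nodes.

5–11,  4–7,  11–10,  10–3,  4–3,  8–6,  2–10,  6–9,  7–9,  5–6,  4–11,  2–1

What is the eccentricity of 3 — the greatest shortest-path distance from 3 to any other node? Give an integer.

Distances from 3: 1:3, 2:2, 4:1, 5:3, 6:4, 7:2, 8:5, 9:3, 10:1, 11:2.
The largest is 5 (to 8), so the eccentricity of 3 is 5.

5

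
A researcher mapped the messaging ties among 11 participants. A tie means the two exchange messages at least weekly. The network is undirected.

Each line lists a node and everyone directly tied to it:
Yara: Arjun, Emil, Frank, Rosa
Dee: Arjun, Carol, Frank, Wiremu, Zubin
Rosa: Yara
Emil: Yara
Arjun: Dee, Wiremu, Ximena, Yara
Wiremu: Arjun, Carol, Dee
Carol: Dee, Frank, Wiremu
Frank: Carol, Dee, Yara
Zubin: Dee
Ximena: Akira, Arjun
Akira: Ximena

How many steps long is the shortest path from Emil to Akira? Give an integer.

One shortest route is Emil – Yara – Arjun – Ximena – Akira, which uses 4 edges, and at distance 3 from Emil we only reach {Carol, Dee, Wiremu, Ximena}, which does not include Akira. So d(Emil,Akira) = 4.

4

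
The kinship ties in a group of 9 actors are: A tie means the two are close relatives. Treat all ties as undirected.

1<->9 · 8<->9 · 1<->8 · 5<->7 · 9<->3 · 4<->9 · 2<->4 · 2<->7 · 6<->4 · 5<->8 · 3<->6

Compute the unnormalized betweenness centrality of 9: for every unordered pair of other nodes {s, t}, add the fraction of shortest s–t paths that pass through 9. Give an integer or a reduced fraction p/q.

Pairs whose geodesics pass through 9 — 2–8: 1/2; 2–1: 1; 2–3: 1/2; 7–3: 2/3; 5–3: 1; 5–6: 2/3; 5–4: 1/2; 8–3: 1; 8–6: 2/2; 8–4: 1; 1–3: 1; 1–6: 2/2; 1–4: 1; 3–4: 1/2.
All other pairs contribute 0.
Summing the contributions gives betweenness(9) = 34/3.

34/3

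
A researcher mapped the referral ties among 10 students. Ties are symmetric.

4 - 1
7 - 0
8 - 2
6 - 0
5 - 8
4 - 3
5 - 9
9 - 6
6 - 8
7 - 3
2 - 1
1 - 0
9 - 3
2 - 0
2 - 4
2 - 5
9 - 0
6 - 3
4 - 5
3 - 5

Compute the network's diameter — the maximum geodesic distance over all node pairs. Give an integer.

Eccentricity of each node (its greatest distance to any other): 0:2, 1:2, 2:2, 3:2, 4:2, 5:2, 6:2, 7:3, 8:3, 9:2.
The maximum eccentricity is 3, realized for instance by the pair 8–7 via 8 – 5 – 3 – 7. So the diameter is 3.

3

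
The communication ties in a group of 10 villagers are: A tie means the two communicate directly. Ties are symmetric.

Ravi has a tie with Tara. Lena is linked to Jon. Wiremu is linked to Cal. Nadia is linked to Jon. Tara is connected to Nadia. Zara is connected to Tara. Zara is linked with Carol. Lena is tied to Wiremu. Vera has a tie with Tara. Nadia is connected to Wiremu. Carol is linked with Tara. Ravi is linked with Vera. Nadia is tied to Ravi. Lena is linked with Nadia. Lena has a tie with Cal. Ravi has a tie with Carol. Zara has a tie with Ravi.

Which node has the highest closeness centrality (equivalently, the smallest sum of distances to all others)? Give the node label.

Nadia

Farness (sum of distances to all others) for each node — Cal:24, Carol:20, Jon:19, Lena:17, Nadia:13, Ravi:14, Tara:14, Vera:21, Wiremu:18, Zara:20.
The smallest farness is 13, for Nadia, so Nadia has the highest closeness.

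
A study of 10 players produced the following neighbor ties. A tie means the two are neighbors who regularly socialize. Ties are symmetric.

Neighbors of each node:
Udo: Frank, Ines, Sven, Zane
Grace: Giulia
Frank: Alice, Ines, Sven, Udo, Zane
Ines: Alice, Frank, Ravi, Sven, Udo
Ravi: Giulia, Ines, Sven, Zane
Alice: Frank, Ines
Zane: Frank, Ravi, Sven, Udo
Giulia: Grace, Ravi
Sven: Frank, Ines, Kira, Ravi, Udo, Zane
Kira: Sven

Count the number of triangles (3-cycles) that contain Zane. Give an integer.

Zane's neighbors: Frank, Ravi, Sven, and Udo.
Neighbor pairs that are themselves tied: Zane–Frank–Sven; Zane–Frank–Udo; Zane–Ravi–Sven; Zane–Sven–Udo. Each forms one triangle with Zane, for 4 in total.

4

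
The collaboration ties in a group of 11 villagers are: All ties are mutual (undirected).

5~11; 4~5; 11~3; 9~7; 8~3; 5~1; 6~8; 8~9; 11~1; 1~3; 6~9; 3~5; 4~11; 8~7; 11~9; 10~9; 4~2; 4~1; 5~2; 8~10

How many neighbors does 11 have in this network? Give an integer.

5

11 is directly tied to 1, 3, 4, 5, and 9. That is 5 neighbors, so the degree of 11 is 5.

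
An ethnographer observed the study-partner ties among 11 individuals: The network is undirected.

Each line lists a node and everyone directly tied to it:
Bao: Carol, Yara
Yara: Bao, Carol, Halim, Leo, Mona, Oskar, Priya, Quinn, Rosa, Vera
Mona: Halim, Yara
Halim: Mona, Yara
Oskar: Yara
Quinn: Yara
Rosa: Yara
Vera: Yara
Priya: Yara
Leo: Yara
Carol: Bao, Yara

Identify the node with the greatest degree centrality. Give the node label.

Yara

Degrees — Bao:2, Carol:2, Halim:2, Leo:1, Mona:2, Oskar:1, Priya:1, Quinn:1, Rosa:1, Vera:1, Yara:10.
The maximum is 10, attained only by Yara.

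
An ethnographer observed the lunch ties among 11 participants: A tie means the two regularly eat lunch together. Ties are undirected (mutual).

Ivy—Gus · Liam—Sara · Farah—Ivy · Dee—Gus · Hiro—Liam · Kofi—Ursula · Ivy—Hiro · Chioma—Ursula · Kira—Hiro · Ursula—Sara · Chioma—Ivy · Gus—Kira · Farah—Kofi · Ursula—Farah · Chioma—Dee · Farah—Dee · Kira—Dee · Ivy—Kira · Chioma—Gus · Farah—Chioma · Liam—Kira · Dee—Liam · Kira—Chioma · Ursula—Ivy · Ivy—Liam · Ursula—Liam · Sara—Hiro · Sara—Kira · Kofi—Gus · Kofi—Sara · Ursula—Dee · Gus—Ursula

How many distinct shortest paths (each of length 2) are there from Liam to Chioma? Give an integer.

4

The shortest distance is 2. The length-2 paths are: Liam–Kira–Chioma; Liam–Ivy–Chioma; Liam–Dee–Chioma; Liam–Ursula–Chioma.
That gives 4 distinct shortest paths.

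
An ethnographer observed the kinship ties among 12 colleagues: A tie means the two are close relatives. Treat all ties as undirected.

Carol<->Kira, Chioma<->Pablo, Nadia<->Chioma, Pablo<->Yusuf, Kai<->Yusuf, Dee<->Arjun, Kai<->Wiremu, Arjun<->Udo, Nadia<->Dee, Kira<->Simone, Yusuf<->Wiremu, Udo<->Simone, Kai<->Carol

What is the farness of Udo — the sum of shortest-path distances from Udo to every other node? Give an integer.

Distances from Udo: Arjun:1, Carol:3, Chioma:4, Dee:2, Kai:4, Kira:2, Nadia:3, Pablo:5, Simone:1, Wiremu:5, Yusuf:5.
Sum = 1 + 3 + 4 + 2 + 4 + 2 + 3 + 5 + 1 + 5 + 5 = 35.

35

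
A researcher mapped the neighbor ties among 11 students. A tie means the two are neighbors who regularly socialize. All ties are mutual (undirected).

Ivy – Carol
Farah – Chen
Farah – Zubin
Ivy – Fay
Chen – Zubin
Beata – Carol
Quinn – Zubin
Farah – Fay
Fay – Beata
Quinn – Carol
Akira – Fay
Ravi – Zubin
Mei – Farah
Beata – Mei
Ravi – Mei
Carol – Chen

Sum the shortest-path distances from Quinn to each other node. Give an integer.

22

Distances from Quinn: Akira:4, Beata:2, Carol:1, Chen:2, Farah:2, Fay:3, Ivy:2, Mei:3, Ravi:2, Zubin:1.
Sum = 4 + 2 + 1 + 2 + 2 + 3 + 2 + 3 + 2 + 1 = 22.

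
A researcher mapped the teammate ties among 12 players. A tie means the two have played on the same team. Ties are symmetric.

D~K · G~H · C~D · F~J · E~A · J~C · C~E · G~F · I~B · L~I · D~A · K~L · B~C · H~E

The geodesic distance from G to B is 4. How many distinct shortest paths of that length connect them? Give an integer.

The shortest distance is 4. The length-4 paths are: G–H–E–C–B; G–F–J–C–B.
That gives 2 distinct shortest paths.

2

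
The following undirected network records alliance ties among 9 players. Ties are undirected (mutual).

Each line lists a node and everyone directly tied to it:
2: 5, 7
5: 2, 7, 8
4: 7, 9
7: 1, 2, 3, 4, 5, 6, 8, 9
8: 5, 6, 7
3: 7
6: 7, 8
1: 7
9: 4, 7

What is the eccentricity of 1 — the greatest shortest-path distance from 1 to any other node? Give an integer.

2

Distances from 1: 2:2, 3:2, 4:2, 5:2, 6:2, 7:1, 8:2, 9:2.
The largest is 2 (to 4, 8, 2, 9, 5, 3, and 6), so the eccentricity of 1 is 2.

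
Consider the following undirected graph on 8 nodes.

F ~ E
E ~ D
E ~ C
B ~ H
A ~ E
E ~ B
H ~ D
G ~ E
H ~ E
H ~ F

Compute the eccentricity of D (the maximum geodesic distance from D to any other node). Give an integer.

2

Distances from D: A:2, B:2, C:2, E:1, F:2, G:2, H:1.
The largest is 2 (to A, B, G, F, and C), so the eccentricity of D is 2.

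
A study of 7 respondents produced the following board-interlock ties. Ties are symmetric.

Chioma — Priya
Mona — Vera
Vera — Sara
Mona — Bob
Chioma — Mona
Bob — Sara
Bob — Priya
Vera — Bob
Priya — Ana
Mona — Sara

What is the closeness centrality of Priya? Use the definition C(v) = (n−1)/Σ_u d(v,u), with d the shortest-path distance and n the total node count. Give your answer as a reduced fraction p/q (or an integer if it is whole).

Distances from Priya: Ana:1, Bob:1, Chioma:1, Mona:2, Sara:2, Vera:2. Sum = 9.
n = 7, so closeness = 6/9 = 2/3.

2/3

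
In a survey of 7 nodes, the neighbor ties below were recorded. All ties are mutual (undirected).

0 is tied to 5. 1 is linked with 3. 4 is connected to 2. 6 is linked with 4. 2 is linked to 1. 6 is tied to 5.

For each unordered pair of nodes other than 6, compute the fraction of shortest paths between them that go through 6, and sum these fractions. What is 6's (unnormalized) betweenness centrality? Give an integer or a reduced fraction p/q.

Pairs whose geodesics pass through 6 — 0–3: 1; 0–2: 1; 0–4: 1; 0–1: 1; 3–5: 1; 2–5: 1; 5–4: 1; 5–1: 1.
All other pairs contribute 0.
Summing the contributions gives betweenness(6) = 8.

8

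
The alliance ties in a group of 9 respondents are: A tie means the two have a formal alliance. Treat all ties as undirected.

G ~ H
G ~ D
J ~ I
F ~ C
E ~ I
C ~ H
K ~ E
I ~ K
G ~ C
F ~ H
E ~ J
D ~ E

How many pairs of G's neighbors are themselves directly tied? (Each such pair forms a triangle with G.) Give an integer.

G's neighbors: C, D, and H.
Neighbor pairs that are themselves tied: G–C–H. Each forms one triangle with G, for 1 in total.

1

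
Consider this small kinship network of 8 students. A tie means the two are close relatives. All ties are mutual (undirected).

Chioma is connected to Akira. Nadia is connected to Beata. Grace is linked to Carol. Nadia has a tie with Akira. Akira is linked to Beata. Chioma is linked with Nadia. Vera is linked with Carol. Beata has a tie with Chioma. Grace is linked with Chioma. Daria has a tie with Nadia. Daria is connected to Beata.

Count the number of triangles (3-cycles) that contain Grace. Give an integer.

Grace's neighbors are Carol and Chioma, but none of them are tied to each other, so no triangle contains Grace.

0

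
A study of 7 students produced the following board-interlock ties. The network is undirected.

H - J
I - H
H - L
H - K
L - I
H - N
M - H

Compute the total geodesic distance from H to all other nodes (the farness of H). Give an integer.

Distances from H: I:1, J:1, K:1, L:1, M:1, N:1.
Sum = 1 + 1 + 1 + 1 + 1 + 1 = 6.

6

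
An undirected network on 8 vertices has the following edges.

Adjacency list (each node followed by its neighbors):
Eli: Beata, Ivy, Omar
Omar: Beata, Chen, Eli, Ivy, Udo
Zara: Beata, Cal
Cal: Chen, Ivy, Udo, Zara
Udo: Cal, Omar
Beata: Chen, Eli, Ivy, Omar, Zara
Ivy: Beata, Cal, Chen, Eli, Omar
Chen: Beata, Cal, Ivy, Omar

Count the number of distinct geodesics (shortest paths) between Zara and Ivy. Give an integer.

2

The shortest distance is 2. The length-2 paths are: Zara–Cal–Ivy; Zara–Beata–Ivy.
That gives 2 distinct shortest paths.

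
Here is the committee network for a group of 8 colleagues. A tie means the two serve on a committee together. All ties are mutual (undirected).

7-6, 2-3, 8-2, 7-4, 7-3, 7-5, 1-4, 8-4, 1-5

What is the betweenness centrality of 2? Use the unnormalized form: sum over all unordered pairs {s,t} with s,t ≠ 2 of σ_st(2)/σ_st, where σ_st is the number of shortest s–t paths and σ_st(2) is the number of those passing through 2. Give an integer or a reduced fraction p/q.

Pairs whose geodesics pass through 2 — 8–3: 1.
All other pairs contribute 0.
Summing the contributions gives betweenness(2) = 1.

1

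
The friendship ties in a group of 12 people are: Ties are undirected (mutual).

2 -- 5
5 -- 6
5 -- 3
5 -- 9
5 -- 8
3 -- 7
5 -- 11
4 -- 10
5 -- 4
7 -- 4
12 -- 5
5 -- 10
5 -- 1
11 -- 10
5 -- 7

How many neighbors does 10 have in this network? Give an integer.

10 is directly tied to 4, 5, and 11. That is 3 neighbors, so the degree of 10 is 3.

3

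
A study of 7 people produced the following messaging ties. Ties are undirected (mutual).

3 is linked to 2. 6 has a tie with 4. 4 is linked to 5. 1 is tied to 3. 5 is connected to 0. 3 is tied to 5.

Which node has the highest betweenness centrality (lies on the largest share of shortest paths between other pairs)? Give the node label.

5

Unnormalized betweenness of each node: 0:0, 1:0, 2:0, 3:9, 4:5, 5:11, 6:0.
5 has the largest value, 11, making it the main broker — the node through which the most shortest paths run.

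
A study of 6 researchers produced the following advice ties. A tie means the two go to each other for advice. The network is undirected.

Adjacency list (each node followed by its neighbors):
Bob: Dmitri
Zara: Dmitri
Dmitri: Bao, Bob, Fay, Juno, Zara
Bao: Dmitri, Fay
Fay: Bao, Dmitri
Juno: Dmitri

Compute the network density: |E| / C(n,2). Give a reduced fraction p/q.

There are 6 edges and 6 nodes, so the maximum possible is C(6,2) = 15.
Density = 6/15 = 2/5.

2/5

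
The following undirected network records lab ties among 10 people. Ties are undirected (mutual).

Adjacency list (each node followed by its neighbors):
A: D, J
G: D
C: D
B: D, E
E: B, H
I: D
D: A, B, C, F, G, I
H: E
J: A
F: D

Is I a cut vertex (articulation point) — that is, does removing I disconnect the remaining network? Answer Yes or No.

No

Even without I, every remaining node can still reach every other (the residual graph is connected), so I is not a cut vertex.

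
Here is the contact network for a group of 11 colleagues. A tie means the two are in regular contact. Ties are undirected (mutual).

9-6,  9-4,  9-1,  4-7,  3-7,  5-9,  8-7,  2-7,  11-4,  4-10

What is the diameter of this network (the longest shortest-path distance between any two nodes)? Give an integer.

4

Eccentricity of each node (its greatest distance to any other): 1:4, 2:4, 3:4, 4:2, 5:4, 6:4, 7:3, 8:4, 9:3, 10:3, 11:3.
The maximum eccentricity is 4, realized for instance by the pair 1–3 via 1 – 9 – 4 – 7 – 3. So the diameter is 4.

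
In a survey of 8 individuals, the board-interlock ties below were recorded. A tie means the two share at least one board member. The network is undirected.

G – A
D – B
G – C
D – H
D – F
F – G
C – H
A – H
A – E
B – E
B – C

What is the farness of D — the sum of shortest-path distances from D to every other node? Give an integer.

Distances from D: A:2, B:1, C:2, E:2, F:1, G:2, H:1.
Sum = 2 + 1 + 2 + 2 + 1 + 2 + 1 = 11.

11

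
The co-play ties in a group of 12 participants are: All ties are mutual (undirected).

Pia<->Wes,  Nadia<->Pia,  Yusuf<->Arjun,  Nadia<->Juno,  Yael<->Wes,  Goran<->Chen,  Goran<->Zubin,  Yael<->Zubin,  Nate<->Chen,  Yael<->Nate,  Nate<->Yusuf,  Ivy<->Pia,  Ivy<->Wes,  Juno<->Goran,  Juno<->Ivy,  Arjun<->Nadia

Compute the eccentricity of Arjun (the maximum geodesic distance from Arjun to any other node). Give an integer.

Distances from Arjun: Chen:3, Goran:3, Ivy:3, Juno:2, Nadia:1, Nate:2, Pia:2, Wes:3, Yael:3, Yusuf:1, Zubin:4.
The largest is 4 (to Zubin), so the eccentricity of Arjun is 4.

4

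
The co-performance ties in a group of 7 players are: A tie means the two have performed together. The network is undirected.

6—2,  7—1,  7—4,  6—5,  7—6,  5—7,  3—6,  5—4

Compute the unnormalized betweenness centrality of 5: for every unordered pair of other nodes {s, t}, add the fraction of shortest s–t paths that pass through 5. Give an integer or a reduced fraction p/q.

Pairs whose geodesics pass through 5 — 2–4: 1/2; 4–6: 1/2; 4–3: 1/2.
All other pairs contribute 0.
Summing the contributions gives betweenness(5) = 3/2.

3/2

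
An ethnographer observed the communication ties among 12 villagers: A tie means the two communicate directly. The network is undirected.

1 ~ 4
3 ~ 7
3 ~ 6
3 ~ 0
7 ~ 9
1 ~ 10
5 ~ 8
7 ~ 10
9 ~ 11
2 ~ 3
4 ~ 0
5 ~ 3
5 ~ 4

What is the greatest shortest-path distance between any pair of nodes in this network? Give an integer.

Eccentricity of each node (its greatest distance to any other): 0:4, 1:4, 2:4, 3:3, 4:5, 5:4, 6:4, 7:3, 8:5, 9:4, 10:4, 11:5.
The maximum eccentricity is 5, realized for instance by the pair 4–11 via 4 – 1 – 10 – 7 – 9 – 11. So the diameter is 5.

5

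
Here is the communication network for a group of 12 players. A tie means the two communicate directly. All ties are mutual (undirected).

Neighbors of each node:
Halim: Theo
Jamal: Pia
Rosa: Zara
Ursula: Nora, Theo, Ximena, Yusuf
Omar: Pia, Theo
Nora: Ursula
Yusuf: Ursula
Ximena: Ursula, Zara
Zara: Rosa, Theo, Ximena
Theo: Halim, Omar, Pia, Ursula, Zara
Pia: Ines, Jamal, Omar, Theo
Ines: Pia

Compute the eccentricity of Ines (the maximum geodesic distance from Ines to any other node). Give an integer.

Distances from Ines: Halim:3, Jamal:2, Nora:4, Omar:2, Pia:1, Rosa:4, Theo:2, Ursula:3, Ximena:4, Yusuf:4, Zara:3.
The largest is 4 (to Nora, Yusuf, Ximena, and Rosa), so the eccentricity of Ines is 4.

4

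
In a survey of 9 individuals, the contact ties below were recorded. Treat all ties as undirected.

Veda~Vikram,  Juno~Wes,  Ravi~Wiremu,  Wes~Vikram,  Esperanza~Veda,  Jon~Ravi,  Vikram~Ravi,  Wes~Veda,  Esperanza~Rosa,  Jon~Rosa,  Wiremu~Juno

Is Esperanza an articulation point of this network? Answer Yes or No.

Even without Esperanza, every remaining node can still reach every other (the residual graph is connected), so Esperanza is not a cut vertex.

No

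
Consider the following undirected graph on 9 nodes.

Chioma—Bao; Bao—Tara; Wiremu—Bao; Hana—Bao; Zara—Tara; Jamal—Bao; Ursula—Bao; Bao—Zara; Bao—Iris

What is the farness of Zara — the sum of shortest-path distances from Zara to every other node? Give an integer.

Distances from Zara: Bao:1, Chioma:2, Hana:2, Iris:2, Jamal:2, Tara:1, Ursula:2, Wiremu:2.
Sum = 1 + 2 + 2 + 2 + 2 + 1 + 2 + 2 = 14.

14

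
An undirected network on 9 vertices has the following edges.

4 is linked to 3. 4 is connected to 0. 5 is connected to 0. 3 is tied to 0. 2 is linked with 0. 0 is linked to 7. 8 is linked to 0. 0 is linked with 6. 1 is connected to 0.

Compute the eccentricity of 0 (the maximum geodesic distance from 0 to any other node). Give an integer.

1

Distances from 0: 1:1, 2:1, 3:1, 4:1, 5:1, 6:1, 7:1, 8:1.
The largest is 1 (to 5, 6, 4, 7, 8, 2, 3, and 1), so the eccentricity of 0 is 1.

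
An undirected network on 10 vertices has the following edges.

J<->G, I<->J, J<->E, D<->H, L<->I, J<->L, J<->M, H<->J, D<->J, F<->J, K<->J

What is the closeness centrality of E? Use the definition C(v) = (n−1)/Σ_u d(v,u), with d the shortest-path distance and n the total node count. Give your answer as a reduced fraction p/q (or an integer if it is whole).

9/17

Distances from E: D:2, F:2, G:2, H:2, I:2, J:1, K:2, L:2, M:2. Sum = 17.
n = 10, so closeness = 9/17.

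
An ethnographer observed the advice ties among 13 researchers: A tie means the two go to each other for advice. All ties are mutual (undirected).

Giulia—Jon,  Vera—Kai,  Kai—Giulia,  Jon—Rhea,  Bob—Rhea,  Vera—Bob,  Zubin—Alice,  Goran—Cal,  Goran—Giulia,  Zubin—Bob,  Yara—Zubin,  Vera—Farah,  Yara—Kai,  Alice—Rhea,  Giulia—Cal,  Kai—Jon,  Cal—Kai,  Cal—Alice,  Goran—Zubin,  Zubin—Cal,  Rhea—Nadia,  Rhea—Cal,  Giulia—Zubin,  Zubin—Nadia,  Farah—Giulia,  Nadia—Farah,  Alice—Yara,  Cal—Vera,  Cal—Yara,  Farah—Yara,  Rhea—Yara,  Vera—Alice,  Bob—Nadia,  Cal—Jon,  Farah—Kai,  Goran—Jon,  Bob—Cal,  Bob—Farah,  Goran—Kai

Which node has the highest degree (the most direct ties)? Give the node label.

Degrees — Alice:5, Bob:6, Cal:10, Farah:6, Giulia:6, Goran:5, Jon:5, Kai:7, Nadia:4, Rhea:6, Vera:5, Yara:6, Zubin:7.
The maximum is 10, attained only by Cal.

Cal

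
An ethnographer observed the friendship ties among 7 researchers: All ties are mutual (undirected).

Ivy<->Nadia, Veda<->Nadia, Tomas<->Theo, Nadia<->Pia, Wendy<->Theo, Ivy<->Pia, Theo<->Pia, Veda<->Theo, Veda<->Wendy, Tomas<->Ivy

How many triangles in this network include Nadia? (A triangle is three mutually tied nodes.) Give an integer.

1

Nadia's neighbors: Ivy, Pia, and Veda.
Neighbor pairs that are themselves tied: Nadia–Ivy–Pia. Each forms one triangle with Nadia, for 1 in total.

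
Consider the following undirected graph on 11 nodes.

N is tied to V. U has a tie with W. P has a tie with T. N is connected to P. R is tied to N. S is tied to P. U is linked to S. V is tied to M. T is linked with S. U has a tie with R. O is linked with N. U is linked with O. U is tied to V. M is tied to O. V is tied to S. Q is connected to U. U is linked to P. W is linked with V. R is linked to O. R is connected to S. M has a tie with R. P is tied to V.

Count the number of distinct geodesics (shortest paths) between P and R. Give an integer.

The shortest distance is 2. The length-2 paths are: P–U–R; P–N–R; P–S–R.
That gives 3 distinct shortest paths.

3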